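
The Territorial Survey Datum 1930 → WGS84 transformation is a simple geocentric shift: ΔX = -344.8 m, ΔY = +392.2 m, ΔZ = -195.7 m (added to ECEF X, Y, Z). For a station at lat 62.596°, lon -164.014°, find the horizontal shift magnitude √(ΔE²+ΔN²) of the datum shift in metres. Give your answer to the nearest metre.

553 m

At φ = 62.596°, λ = -164.014°: sin φ = 0.887783, cos φ = 0.460262, sin λ = -0.275402, cos λ = -0.961329.
ΔE = −sin λ·ΔX + cos λ·ΔY = −(-0.275402)·(-344.8) + (-0.961329)·(392.2) = -471.99 m.
ΔN = −sin φ cos λ·ΔX − sin φ sin λ·ΔY + cos φ·ΔZ = −(0.887783)(-0.961329)(-344.8) − (0.887783)(-0.275402)(392.2) + (0.460262)(-195.7) = -288.45 m.
Horizontal magnitude = √(ΔE² + ΔN²) = √((-471.99)² + (-288.45)²) = 553.16 m.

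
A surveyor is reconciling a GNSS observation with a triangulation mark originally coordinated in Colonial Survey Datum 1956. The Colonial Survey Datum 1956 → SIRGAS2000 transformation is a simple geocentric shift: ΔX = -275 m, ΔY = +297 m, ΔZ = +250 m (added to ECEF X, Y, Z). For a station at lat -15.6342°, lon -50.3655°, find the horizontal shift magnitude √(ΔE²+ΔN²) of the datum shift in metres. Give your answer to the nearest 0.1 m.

The local east axis at (φ, λ) is (−sin λ, cos λ, 0), so ΔE = −sin(-50.3655°)·(-275) + cos(-50.3655°)·297 = -22.33 m.
The local north axis is (−sin φ cos λ, −sin φ sin λ, cos φ), giving ΔN = -47.275 − 61.641 + 240.750 = 131.83 m.
Horizontal magnitude = √(ΔE² + ΔN²) = √((-22.33)² + 131.83²) = 133.71 m.

133.7 m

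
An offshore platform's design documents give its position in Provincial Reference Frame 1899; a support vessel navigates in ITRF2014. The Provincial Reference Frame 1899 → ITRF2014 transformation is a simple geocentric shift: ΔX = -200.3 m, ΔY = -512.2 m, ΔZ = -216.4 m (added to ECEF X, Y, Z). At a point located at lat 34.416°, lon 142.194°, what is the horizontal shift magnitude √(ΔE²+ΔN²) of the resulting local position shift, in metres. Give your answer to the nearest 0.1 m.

The local east axis at (φ, λ) is (−sin λ, cos λ, 0), so ΔE = −sin(142.194°)·(-200.3) + cos(142.194°)·(-512.2) = 527.47 m.
The local north axis is (−sin φ cos λ, −sin φ sin λ, cos φ), giving ΔN = -89.445 + 177.457 − 178.520 = -90.51 m.
Horizontal magnitude = √(ΔE² + ΔN²) = √(527.47² + (-90.51)²) = 535.18 m.

535.2 m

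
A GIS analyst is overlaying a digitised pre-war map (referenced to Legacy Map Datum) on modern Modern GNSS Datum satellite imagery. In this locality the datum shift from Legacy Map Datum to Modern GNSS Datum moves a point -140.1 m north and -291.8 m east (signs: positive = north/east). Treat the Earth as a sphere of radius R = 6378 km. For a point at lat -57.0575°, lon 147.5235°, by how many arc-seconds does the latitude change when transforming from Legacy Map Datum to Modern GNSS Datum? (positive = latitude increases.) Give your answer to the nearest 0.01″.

On a sphere of radius R, 1 rad of latitude = R, so Δφ = ΔN / R = -140.1 / 6378000 = -2.1966e-05 rad = -4.531″.

Δφ = -4.53″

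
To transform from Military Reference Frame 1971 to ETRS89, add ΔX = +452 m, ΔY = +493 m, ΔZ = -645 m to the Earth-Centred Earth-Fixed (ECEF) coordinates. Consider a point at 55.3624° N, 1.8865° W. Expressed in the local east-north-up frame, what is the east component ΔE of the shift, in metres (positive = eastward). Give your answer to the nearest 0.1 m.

ΔE = 507.6 m

The local east axis at (φ, λ) is (−sin λ, cos λ, 0), so ΔE = −sin(-1.8865°)·452 + cos(-1.8865°)·493 = 507.61 m.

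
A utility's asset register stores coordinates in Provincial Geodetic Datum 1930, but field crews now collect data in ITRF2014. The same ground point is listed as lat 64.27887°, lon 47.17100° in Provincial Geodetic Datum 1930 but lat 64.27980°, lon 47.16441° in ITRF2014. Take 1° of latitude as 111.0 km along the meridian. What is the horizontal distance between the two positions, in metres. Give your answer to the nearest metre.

Δφ = 64.27980° − 64.27887° = +0.00093°; Δλ = 47.16441° − 47.17100° = -0.00659°.
ΔN = Δφ × 111000 = 103.2 m; ΔE = Δλ × 111000 × cos(64.27887°) = -0.00659 × 111000 × 0.433991 = -317.5 m.
Distance = √(ΔE² + ΔN²) = √((-317.5)² + 103.2²) = 333.8 m.

334 m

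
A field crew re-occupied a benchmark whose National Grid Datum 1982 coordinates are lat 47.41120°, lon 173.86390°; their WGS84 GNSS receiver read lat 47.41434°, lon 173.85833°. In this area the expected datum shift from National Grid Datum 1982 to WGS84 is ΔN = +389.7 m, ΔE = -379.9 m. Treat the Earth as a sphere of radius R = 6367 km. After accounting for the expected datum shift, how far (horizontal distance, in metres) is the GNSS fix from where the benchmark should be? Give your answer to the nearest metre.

Observed coordinate differences: Δφ = +0.00314°, Δλ = -0.00557°.
Converting to metres (1° lat = 111125 m, cos φ = 0.676732): observed ΔN = 348.9 m, observed ΔE = -418.9 m.
Subtracting the expected shift leaves a residual of 348.9 − (389.7) = -40.8 m north and -418.9 − (-379.9) = -39.0 m east.
Residual distance = √((-40.8)² + (-39.0)²) = 56.4 m.

56 m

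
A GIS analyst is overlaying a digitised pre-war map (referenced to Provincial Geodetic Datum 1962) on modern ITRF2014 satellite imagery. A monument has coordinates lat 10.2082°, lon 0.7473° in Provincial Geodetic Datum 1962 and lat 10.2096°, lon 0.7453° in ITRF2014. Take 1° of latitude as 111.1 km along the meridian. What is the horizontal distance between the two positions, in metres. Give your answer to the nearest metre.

Δφ = 10.2096° − 10.2082° = +0.0014°; Δλ = 0.7453° − 0.7473° = -0.0020°.
ΔN = Δφ × 111100 = 155.5 m; ΔE = Δλ × 111100 × cos(10.2082°) = -0.0020 × 111100 × 0.984170 = -218.7 m.
Distance = √(ΔE² + ΔN²) = √((-218.7)² + 155.5²) = 268.4 m.

268 m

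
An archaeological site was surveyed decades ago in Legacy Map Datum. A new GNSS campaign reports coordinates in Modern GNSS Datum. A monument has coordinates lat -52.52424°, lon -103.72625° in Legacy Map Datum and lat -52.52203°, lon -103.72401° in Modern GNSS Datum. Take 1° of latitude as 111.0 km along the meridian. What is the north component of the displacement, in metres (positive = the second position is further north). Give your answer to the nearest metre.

Δφ = -52.52203° − -52.52424° = +0.00221°; Δλ = -103.72401° − -103.72625° = +0.00224°.
ΔN = Δφ × 111000 = 245.3 m; ΔE = Δλ × 111000 × cos(-52.52424°) = +0.00224 × 111000 × 0.608426 = 151.3 m.

ΔN = 245 m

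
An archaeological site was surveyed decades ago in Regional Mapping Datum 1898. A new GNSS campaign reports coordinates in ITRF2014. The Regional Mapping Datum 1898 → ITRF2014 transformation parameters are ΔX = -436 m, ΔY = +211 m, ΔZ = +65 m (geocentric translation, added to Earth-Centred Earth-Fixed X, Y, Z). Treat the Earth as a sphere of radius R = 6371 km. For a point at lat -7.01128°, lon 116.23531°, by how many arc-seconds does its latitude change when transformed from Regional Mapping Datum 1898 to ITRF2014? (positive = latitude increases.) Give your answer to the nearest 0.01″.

Δφ = 3.60″

sin φ = -0.122065, cos φ = 0.992522, sin λ = 0.896986, cos λ = -0.442059.
North component: ΔN = −sin φ cos λ·ΔX − sin φ sin λ·ΔY + cos φ·ΔZ = −(-0.122065)(-0.442059)(-436) − (-0.122065)(0.896986)(211) + (0.992522)(65) = 111.14 m.
1° of latitude spans πR/180 = 111195 m, so Δφ = 111.14 / 111195 × 3600 = 3.598″.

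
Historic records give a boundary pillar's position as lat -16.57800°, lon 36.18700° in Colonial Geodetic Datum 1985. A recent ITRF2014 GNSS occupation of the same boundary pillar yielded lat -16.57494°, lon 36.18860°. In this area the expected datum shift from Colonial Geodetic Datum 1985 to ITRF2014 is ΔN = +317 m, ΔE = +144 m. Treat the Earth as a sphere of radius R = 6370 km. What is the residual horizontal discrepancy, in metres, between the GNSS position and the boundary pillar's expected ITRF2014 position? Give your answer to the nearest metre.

35 m

Observed coordinate differences: Δφ = +0.00306°, Δλ = +0.00160°.
Converting to metres (1° lat = 111177 m, cos φ = 0.958432): observed ΔN = 340.2 m, observed ΔE = 170.5 m.
Subtracting the expected shift leaves a residual of 340.2 − (317) = 23.2 m north and 170.5 − (144) = 26.5 m east.
Residual distance = √(23.2² + 26.5²) = 35.2 m.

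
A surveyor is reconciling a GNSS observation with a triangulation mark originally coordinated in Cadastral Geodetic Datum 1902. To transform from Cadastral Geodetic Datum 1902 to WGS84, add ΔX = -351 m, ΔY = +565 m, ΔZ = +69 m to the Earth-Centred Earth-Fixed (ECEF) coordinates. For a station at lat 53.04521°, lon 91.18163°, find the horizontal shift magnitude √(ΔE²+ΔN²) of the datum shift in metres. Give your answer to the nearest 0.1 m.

At φ = 53.04521°, λ = 91.18163°: sin φ = 0.799110, cos φ = 0.601185, sin λ = 0.999787, cos λ = -0.020622.
ΔE = −sin λ·ΔX + cos λ·ΔY = −(0.999787)·(-351) + (-0.020622)·(565) = 339.27 m.
ΔN = −sin φ cos λ·ΔX − sin φ sin λ·ΔY + cos φ·ΔZ = −(0.799110)(-0.020622)(-351) − (0.799110)(0.999787)(565) + (0.601185)(69) = -415.70 m.
Horizontal magnitude = √(ΔE² + ΔN²) = √(339.27² + (-415.70)²) = 536.58 m.

536.6 m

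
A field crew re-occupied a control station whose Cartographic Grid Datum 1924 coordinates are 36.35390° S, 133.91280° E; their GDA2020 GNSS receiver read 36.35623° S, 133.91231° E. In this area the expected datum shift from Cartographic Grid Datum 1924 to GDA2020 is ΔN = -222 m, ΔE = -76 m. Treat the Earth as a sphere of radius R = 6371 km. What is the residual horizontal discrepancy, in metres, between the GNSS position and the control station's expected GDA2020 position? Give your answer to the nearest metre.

Observed coordinate differences: Δφ = -0.00233°, Δλ = -0.00049°.
Converting to metres (1° lat = 111195 m, cos φ = 0.805371): observed ΔN = -259.1 m, observed ΔE = -43.9 m.
Subtracting the expected shift leaves a residual of -259.1 − (-222) = -37.1 m north and -43.9 − (-76) = 32.1 m east.
Residual distance = √((-37.1)² + 32.1²) = 49.1 m.

49 m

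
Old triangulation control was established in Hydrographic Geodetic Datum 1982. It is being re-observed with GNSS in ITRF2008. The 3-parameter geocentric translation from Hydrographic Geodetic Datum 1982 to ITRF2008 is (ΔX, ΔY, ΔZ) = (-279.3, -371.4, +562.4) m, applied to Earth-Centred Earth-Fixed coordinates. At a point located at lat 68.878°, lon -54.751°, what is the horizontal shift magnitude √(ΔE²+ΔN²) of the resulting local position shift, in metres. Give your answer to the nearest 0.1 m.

448.0 m

The local east axis at (φ, λ) is (−sin λ, cos λ, 0), so ΔE = −sin(-54.751°)·(-279.3) + cos(-54.751°)·(-371.4) = -442.44 m.
The local north axis is (−sin φ cos λ, −sin φ sin λ, cos φ), giving ΔN = 150.363 − 282.927 + 202.664 = 70.10 m.
Horizontal magnitude = √(ΔE² + ΔN²) = √((-442.44)² + 70.10²) = 447.96 m.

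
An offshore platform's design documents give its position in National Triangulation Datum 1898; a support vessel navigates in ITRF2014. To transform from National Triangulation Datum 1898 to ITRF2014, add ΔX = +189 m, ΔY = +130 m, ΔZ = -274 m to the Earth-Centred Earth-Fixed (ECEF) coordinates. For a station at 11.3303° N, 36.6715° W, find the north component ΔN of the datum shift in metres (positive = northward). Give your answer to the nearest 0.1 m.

ΔN = -283.2 m

At φ = 11.3303°, λ = -36.6715°: sin φ = 0.196465, cos φ = 0.980511, sin λ = -0.597226, cos λ = 0.802073.
ΔN = −sin φ cos λ·ΔX − sin φ sin λ·ΔY + cos φ·ΔZ = −(0.196465)(0.802073)(189) − (0.196465)(-0.597226)(130) + (0.980511)(-274) = -283.19 m.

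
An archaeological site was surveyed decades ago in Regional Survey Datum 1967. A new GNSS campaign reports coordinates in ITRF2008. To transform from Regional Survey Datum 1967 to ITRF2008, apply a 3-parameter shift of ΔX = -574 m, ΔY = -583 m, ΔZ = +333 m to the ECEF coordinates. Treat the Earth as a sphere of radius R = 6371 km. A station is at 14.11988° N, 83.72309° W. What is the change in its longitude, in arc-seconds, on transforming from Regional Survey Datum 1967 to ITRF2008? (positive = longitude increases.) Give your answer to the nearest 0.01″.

sin φ = 0.243952, cos φ = 0.969787, sin λ = -0.994005, cos λ = 0.109334.
East component: ΔE = −sin λ·ΔX + cos λ·ΔY = −(-0.994005)(-574) + (0.109334)(-583) = -634.30 m.
1° of latitude spans πR/180 = 111195 m; at latitude φ, 1° of longitude spans that × cos φ = 107835.4 m, so Δλ = -634.30 / 107835.4 × 3600 = -21.176″.

Δλ = -21.18″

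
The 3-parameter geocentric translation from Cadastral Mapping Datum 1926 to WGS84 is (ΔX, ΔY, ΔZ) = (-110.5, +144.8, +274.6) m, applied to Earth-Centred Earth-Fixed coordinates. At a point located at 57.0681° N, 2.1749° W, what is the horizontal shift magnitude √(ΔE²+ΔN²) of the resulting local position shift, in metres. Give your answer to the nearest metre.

284 m

At φ = 57.0681°, λ = -2.1749°: sin φ = 0.839317, cos φ = 0.543642, sin λ = -0.037950, cos λ = 0.999280.
ΔE = −sin λ·ΔX + cos λ·ΔY = −(-0.037950)·(-110.5) + (0.999280)·(144.8) = 140.50 m.
ΔN = −sin φ cos λ·ΔX − sin φ sin λ·ΔY + cos φ·ΔZ = −(0.839317)(0.999280)(-110.5) − (0.839317)(-0.037950)(144.8) + (0.543642)(274.6) = 246.57 m.
Horizontal magnitude = √(ΔE² + ΔN²) = √(140.50² + 246.57²) = 283.80 m.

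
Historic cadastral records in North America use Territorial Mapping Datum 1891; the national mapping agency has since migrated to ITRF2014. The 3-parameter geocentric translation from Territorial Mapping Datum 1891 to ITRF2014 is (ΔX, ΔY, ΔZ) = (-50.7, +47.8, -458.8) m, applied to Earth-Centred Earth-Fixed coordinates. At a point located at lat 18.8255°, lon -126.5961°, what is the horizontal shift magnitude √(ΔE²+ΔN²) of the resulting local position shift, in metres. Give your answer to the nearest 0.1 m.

437.1 m

The local east axis at (φ, λ) is (−sin λ, cos λ, 0), so ΔE = −sin(-126.5961°)·(-50.7) + cos(-126.5961°)·47.8 = -69.20 m.
The local north axis is (−sin φ cos λ, −sin φ sin λ, cos φ), giving ΔN = -9.753 + 12.384 − 434.257 = -431.63 m.
Horizontal magnitude = √(ΔE² + ΔN²) = √((-69.20)² + (-431.63)²) = 437.14 m.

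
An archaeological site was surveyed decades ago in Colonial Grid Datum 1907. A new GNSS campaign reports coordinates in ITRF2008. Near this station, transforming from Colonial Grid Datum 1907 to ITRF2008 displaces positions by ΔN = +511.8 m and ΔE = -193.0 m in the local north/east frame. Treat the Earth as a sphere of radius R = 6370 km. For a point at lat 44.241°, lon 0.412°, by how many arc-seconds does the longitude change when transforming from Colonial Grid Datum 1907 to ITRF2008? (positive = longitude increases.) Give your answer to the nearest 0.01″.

Δλ = -8.72″

At latitude 44.241°, cos φ = 0.716412.
One radian of longitude at latitude φ spans R cos φ, so Δλ = ΔE / (R cos φ) = -193.0 / (6370000 × 0.716412) = -4.2292e-05 rad = -8.723″.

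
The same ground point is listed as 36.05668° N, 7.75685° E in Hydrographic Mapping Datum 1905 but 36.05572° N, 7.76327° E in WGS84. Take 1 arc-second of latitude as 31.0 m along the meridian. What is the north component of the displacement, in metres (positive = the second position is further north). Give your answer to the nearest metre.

ΔN = -107 m

Δφ = 36.05572° − 36.05668° = -0.00096°; Δλ = 7.76327° − 7.75685° = +0.00642°.
1° of latitude = 3600 × 31.00 = 111600 m.
ΔN = Δφ × 111600 = -107.1 m; ΔE = Δλ × 111600 × cos(36.05668°) = +0.00642 × 111600 × 0.808435 = 579.2 m.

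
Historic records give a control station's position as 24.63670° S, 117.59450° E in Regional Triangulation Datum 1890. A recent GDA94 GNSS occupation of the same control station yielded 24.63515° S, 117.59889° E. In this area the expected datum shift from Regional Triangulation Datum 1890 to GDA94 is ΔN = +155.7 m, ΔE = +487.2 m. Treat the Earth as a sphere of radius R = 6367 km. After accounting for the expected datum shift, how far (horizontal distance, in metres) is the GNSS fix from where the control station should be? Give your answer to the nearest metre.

Observed coordinate differences: Δφ = +0.00155°, Δλ = +0.00439°.
Converting to metres (1° lat = 111125 m, cos φ = 0.908969): observed ΔN = 172.2 m, observed ΔE = 443.4 m.
Subtracting the expected shift leaves a residual of 172.2 − (155.7) = 16.5 m north and 443.4 − (487.2) = -43.8 m east.
Residual distance = √(16.5² + (-43.8)²) = 46.8 m.

47 m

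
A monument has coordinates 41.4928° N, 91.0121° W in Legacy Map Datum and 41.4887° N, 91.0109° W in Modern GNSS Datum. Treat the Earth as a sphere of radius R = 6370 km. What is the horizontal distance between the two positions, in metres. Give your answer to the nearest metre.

Δφ = 41.4887° − 41.4928° = -0.0041°; Δλ = -91.0109° − -91.0121° = +0.0012°.
1° along a meridian = πR/180 = 111177 m.
ΔN = Δφ × 111177 = -455.8 m; ΔE = Δλ × 111177 × cos(41.4928°) = +0.0012 × 111177 × 0.749039 = 99.9 m.
Distance = √(ΔE² + ΔN²) = √(99.9² + (-455.8)²) = 466.7 m.

467 m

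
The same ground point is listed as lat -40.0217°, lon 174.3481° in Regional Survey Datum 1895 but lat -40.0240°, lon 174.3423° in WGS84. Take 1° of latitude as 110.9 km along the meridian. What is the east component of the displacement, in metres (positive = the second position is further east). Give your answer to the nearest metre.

ΔE = -493 m

Δφ = -40.0240° − -40.0217° = -0.0023°; Δλ = 174.3423° − 174.3481° = -0.0058°.
ΔN = Δφ × 110900 = -255.1 m; ΔE = Δλ × 110900 × cos(-40.0217°) = -0.0058 × 110900 × 0.765801 = -492.6 m.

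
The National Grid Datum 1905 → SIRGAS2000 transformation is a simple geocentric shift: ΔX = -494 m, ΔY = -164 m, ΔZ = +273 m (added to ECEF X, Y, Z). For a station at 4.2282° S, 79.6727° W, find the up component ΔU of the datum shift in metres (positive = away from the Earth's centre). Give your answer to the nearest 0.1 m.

The local up (radial) axis is (cos φ cos λ, cos φ sin λ, sin φ), giving ΔU = -88.319 + 160.904 − 20.128 = 52.46 m.

ΔU = 52.5 m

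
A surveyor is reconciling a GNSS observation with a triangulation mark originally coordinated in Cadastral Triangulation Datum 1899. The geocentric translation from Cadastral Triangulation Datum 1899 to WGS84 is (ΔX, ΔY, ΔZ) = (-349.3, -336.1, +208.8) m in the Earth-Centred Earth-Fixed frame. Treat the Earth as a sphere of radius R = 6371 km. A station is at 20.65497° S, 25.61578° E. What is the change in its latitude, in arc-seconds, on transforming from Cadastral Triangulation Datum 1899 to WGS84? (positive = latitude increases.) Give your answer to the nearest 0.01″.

Δφ = 1.07″

sin φ = -0.352740, cos φ = 0.935722, sin λ = 0.432334, cos λ = 0.901713.
North component: ΔN = −sin φ cos λ·ΔX − sin φ sin λ·ΔY + cos φ·ΔZ = −(-0.352740)(0.901713)(-349.3) − (-0.352740)(0.432334)(-336.1) + (0.935722)(208.8) = 33.02 m.
1° of latitude spans πR/180 = 111195 m, so Δφ = 33.02 / 111195 × 3600 = 1.069″.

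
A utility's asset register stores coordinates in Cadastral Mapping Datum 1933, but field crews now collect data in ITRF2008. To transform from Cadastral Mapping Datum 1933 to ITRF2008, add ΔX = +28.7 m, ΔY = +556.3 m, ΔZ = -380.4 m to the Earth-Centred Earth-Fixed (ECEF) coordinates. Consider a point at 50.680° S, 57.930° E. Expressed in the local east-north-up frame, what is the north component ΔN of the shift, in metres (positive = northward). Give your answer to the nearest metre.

The local north axis is (−sin φ cos λ, −sin φ sin λ, cos φ), giving ΔN = 11.789 + 364.691 − 241.041 = 135.44 m.

ΔN = 135 m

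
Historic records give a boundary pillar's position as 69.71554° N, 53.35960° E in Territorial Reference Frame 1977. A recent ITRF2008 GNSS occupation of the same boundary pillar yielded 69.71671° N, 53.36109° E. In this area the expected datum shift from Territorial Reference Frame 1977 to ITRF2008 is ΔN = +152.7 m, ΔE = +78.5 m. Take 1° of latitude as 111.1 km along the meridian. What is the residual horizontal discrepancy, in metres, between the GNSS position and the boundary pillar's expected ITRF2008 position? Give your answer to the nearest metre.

31 m

Observed coordinate differences: Δφ = +0.00117°, Δλ = +0.00149°.
Converting to metres (1° lat = 111100 m, cos φ = 0.346681): observed ΔN = 130.0 m, observed ΔE = 57.4 m.
Subtracting the expected shift leaves a residual of 130.0 − (152.7) = -22.7 m north and 57.4 − (78.5) = -21.1 m east.
Residual distance = √((-22.7)² + (-21.1)²) = 31.0 m.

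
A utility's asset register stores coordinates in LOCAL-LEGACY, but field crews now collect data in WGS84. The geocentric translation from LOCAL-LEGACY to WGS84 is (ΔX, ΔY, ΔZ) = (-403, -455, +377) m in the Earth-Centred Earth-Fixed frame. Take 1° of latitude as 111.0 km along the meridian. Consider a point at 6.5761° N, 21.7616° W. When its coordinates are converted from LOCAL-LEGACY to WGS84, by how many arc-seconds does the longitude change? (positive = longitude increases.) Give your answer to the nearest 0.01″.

sin φ = 0.114523, cos φ = 0.993421, sin λ = -0.370745, cos λ = 0.928735.
East component: ΔE = −sin λ·ΔX + cos λ·ΔY = −(-0.370745)(-403) + (0.928735)(-455) = -571.98 m.
1° of latitude spans 111000 m; at latitude φ, 1° of longitude spans that × cos φ = 110269.7 m, so Δλ = -571.98 / 110269.7 × 3600 = -18.674″.

Δλ = -18.67″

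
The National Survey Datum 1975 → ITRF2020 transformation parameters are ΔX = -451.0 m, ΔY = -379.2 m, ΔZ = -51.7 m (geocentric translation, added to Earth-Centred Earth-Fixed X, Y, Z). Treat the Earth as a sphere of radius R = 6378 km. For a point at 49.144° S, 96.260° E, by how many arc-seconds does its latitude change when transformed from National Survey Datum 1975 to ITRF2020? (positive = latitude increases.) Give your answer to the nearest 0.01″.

Δφ = -9.11″

sin φ = -0.756356, cos φ = 0.654160, sin λ = 0.994037, cos λ = -0.109040.
North component: ΔN = −sin φ cos λ·ΔX − sin φ sin λ·ΔY + cos φ·ΔZ = −(-0.756356)(-0.109040)(-451.0) − (-0.756356)(0.994037)(-379.2) + (0.654160)(-51.7) = -281.72 m.
1° of latitude spans πR/180 = 111317 m, so Δφ = -281.72 / 111317 × 3600 = -9.111″.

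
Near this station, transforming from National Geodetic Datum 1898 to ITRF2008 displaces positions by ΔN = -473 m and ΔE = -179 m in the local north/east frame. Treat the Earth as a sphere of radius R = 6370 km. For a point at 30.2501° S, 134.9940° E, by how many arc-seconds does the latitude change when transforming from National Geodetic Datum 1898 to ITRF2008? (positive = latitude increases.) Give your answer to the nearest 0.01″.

On a sphere of radius R, 1 rad of latitude = R, so Δφ = ΔN / R = -473.0 / 6370000 = -7.4254e-05 rad = -15.316″.

Δφ = -15.32″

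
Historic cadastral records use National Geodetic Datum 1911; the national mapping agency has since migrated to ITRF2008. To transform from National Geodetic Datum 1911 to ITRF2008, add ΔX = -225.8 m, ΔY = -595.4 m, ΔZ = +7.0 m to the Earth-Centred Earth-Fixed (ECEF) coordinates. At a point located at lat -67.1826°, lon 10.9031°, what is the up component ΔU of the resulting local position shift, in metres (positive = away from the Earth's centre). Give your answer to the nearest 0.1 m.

The local up (radial) axis is (cos φ cos λ, cos φ sin λ, sin φ), giving ΔU = -85.984 − 43.673 − 6.452 = -136.11 m.

ΔU = -136.1 m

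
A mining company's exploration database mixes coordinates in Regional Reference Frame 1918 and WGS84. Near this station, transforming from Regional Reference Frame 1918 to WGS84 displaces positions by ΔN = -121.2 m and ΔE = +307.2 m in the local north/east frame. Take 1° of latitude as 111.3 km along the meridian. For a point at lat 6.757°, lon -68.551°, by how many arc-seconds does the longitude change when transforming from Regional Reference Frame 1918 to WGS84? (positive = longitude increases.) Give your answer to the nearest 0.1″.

At latitude 6.757°, cos φ = 0.993054.
1° of longitude at this latitude = 111.3 × cos φ = 110.53 km, so Δλ = 307.2 / 110526.9 = 0.0027794° = 10.006″.

Δλ = 10.0″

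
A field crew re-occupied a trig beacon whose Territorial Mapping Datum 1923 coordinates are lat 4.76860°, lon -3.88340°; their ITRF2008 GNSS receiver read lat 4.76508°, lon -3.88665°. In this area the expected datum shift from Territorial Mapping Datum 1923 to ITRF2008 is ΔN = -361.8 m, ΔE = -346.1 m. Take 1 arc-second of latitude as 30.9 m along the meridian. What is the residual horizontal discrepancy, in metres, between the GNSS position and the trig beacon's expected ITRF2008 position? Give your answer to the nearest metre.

Observed coordinate differences: Δφ = -0.00352°, Δλ = -0.00325°.
Converting to metres (1° lat = 111240 m, cos φ = 0.996539): observed ΔN = -391.6 m, observed ΔE = -360.3 m.
Subtracting the expected shift leaves a residual of -391.6 − (-361.8) = -29.8 m north and -360.3 − (-346.1) = -14.2 m east.
Residual distance = √((-29.8)² + (-14.2)²) = 33.0 m.

33 m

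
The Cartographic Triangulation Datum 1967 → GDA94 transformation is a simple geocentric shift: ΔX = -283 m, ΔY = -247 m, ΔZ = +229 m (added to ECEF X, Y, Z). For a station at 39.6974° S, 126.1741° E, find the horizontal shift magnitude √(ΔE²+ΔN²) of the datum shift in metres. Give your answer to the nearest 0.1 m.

At φ = -39.6974°, λ = 126.1741°: sin φ = -0.638733, cos φ = 0.769429, sin λ = 0.807227, cos λ = -0.590241.
ΔE = −sin λ·ΔX + cos λ·ΔY = −(0.807227)·(-283) + (-0.590241)·(-247) = 374.23 m.
ΔN = −sin φ cos λ·ΔX − sin φ sin λ·ΔY + cos φ·ΔZ = −(-0.638733)(-0.590241)(-283) − (-0.638733)(0.807227)(-247) + (0.769429)(229) = 155.54 m.
Horizontal magnitude = √(ΔE² + ΔN²) = √(374.23² + 155.54²) = 405.27 m.

405.3 m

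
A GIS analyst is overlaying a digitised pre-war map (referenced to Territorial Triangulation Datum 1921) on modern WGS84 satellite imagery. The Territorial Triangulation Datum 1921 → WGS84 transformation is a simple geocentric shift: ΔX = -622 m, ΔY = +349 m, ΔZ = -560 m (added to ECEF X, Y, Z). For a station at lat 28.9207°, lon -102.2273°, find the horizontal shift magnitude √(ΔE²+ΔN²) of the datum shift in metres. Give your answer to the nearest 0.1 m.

784.9 m

At φ = 28.9207°, λ = -102.2273°: sin φ = 0.483599, cos φ = 0.875290, sin λ = -0.977315, cos λ = -0.211790.
ΔE = −sin λ·ΔX + cos λ·ΔY = −(-0.977315)·(-622) + (-0.211790)·(349) = -681.80 m.
ΔN = −sin φ cos λ·ΔX − sin φ sin λ·ΔY + cos φ·ΔZ = −(0.483599)(-0.211790)(-622) − (0.483599)(-0.977315)(349) + (0.875290)(-560) = -388.92 m.
Horizontal magnitude = √(ΔE² + ΔN²) = √((-681.80)² + (-388.92)²) = 784.93 m.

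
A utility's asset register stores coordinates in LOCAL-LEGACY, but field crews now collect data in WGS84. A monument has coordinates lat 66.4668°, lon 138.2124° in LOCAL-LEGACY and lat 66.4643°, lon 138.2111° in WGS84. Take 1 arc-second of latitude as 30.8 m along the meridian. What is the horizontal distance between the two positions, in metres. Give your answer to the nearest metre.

283 m

Δφ = 66.4643° − 66.4668° = -0.0025°; Δλ = 138.2111° − 138.2124° = -0.0013°.
1° of latitude = 3600 × 30.80 = 110880 m.
ΔN = Δφ × 110880 = -277.2 m; ΔE = Δλ × 110880 × cos(66.4668°) = -0.0013 × 110880 × 0.399280 = -57.6 m.
Distance = √(ΔE² + ΔN²) = √((-57.6)² + (-277.2)²) = 283.1 m.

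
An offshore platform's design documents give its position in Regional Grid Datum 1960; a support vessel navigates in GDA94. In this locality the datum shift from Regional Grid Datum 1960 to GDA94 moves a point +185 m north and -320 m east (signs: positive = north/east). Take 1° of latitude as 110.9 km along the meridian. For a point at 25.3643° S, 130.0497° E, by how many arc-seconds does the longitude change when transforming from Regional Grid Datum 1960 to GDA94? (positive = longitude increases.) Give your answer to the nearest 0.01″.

At latitude -25.3643°, cos φ = 0.903602.
1° of longitude at this latitude = 110.9 × cos φ = 100.21 km, so Δλ = -320.0 / 100209.5 = -0.0031933° = -11.496″.

Δλ = -11.50″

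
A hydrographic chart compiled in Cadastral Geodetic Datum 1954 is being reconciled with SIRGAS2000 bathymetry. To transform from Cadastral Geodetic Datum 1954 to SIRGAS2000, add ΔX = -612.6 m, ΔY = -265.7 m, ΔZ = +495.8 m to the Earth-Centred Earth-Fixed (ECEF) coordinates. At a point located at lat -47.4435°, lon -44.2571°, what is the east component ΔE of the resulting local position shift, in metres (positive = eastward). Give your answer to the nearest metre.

ΔE = -618 m

At φ = -47.4435°, λ = -44.2571°: sin φ = -0.736611, cos φ = 0.676317, sin λ = -0.697879, cos λ = 0.716215.
ΔE = −sin λ·ΔX + cos λ·ΔY = −(-0.697879)·(-612.6) + (0.716215)·(-265.7) = -617.82 m.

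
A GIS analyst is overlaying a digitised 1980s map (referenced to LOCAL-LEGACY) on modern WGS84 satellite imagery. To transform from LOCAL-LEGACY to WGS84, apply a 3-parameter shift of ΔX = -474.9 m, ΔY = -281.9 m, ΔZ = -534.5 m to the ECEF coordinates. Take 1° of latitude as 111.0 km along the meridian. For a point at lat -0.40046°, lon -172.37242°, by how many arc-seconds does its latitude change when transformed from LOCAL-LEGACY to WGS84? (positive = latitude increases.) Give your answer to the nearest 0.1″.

sin φ = -0.006989, cos φ = 0.999976, sin λ = -0.132734, cos λ = -0.991152.
North component: ΔN = −sin φ cos λ·ΔX − sin φ sin λ·ΔY + cos φ·ΔZ = −(-0.006989)(-0.991152)(-474.9) − (-0.006989)(-0.132734)(-281.9) + (0.999976)(-534.5) = -530.94 m.
1° of latitude spans 111000 m, so Δφ = -530.94 / 111000 × 3600 = -17.220″.

Δφ = -17.2″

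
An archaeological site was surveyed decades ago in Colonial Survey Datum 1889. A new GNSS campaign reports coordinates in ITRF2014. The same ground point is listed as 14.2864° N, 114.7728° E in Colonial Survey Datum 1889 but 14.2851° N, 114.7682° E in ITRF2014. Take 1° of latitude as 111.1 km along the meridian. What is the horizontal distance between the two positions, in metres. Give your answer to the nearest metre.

Δφ = 14.2851° − 14.2864° = -0.0013°; Δλ = 114.7682° − 114.7728° = -0.0046°.
ΔN = Δφ × 111100 = -144.4 m; ΔE = Δλ × 111100 × cos(14.2864°) = -0.0046 × 111100 × 0.969074 = -495.3 m.
Distance = √(ΔE² + ΔN²) = √((-495.3)² + (-144.4)²) = 515.9 m.

516 m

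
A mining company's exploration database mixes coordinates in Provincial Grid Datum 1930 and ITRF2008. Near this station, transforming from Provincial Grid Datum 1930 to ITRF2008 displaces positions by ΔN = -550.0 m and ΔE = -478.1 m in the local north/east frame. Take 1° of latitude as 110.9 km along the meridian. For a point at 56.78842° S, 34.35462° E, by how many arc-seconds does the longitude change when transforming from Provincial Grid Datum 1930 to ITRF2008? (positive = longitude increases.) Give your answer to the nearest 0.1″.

At latitude -56.78842°, cos φ = 0.547732.
1° of longitude at this latitude = 110.9 × cos φ = 60.74 km, so Δλ = -478.1 / 60743.5 = -0.0078708° = -28.335″.

Δλ = -28.3″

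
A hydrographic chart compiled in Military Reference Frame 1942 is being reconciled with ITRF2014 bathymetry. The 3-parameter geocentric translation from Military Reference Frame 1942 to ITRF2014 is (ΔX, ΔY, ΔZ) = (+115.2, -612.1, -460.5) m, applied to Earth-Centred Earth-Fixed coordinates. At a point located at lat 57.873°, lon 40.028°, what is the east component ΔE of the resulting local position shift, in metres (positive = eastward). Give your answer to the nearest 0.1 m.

The local east axis at (φ, λ) is (−sin λ, cos λ, 0), so ΔE = −sin(40.028°)·115.2 + cos(40.028°)·(-612.1) = -542.80 m.

ΔE = -542.8 m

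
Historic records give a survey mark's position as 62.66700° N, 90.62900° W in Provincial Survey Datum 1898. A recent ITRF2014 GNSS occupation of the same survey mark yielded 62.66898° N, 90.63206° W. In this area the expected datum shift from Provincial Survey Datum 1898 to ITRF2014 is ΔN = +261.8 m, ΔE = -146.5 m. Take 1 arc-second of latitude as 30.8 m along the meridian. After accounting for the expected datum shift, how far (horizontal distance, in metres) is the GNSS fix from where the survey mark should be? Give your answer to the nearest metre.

43 m

Observed coordinate differences: Δφ = +0.00198°, Δλ = -0.00306°.
Converting to metres (1° lat = 110880 m, cos φ = 0.459161): observed ΔN = 219.5 m, observed ΔE = -155.8 m.
Subtracting the expected shift leaves a residual of 219.5 − (261.8) = -42.3 m north and -155.8 − (-146.5) = -9.3 m east.
Residual distance = √((-42.3)² + (-9.3)²) = 43.3 m.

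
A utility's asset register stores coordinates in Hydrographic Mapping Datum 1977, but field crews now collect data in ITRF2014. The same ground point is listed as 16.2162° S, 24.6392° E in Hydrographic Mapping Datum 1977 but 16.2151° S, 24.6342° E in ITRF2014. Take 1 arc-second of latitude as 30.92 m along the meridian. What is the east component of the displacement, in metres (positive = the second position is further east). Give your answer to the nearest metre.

Δφ = -16.2151° − -16.2162° = +0.0011°; Δλ = 24.6342° − 24.6392° = -0.0050°.
1° of latitude = 3600 × 30.92 = 111312 m.
ΔN = Δφ × 111312 = 122.4 m; ΔE = Δλ × 111312 × cos(-16.2162°) = -0.0050 × 111312 × 0.960215 = -534.4 m.

ΔE = -534 m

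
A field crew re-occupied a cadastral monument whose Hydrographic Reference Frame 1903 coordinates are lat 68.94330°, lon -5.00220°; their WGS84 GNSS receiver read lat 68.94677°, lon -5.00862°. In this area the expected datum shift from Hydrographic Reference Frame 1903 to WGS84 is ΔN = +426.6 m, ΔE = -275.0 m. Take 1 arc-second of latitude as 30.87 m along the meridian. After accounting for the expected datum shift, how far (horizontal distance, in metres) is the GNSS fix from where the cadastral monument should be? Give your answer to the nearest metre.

45 m

Observed coordinate differences: Δφ = +0.00347°, Δλ = -0.00642°.
Converting to metres (1° lat = 111132 m, cos φ = 0.359292): observed ΔN = 385.6 m, observed ΔE = -256.3 m.
Subtracting the expected shift leaves a residual of 385.6 − (426.6) = -41.0 m north and -256.3 − (-275.0) = 18.7 m east.
Residual distance = √((-41.0)² + 18.7²) = 45.0 m.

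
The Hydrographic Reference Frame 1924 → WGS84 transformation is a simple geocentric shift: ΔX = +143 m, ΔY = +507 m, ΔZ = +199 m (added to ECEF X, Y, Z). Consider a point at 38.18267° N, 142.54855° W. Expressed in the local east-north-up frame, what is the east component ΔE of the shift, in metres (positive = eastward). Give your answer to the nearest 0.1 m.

ΔE = -315.5 m

The local east axis at (φ, λ) is (−sin λ, cos λ, 0), so ΔE = −sin(-142.54855°)·143 + cos(-142.54855°)·507 = -315.53 m.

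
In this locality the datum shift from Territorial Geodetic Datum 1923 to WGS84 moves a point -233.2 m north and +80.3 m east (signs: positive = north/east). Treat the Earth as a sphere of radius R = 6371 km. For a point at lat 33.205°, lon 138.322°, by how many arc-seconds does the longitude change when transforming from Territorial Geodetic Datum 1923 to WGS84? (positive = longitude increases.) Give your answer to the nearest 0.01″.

Δλ = 3.11″

At latitude 33.205°, cos φ = 0.836717.
One radian of longitude at latitude φ spans R cos φ, so Δλ = ΔE / (R cos φ) = 80.3 / (6371000 × 0.836717) = 1.5064e-05 rad = 3.107″.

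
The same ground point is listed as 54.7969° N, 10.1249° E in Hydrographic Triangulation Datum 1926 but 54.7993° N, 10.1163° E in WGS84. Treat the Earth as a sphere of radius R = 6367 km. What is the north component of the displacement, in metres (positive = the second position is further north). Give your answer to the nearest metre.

Δφ = 54.7993° − 54.7969° = +0.0024°; Δλ = 10.1163° − 10.1249° = -0.0086°.
1° along a meridian = πR/180 = 111125 m.
ΔN = Δφ × 111125 = 266.7 m; ΔE = Δλ × 111125 × cos(54.7969°) = -0.0086 × 111125 × 0.576477 = -550.9 m.

ΔN = 267 m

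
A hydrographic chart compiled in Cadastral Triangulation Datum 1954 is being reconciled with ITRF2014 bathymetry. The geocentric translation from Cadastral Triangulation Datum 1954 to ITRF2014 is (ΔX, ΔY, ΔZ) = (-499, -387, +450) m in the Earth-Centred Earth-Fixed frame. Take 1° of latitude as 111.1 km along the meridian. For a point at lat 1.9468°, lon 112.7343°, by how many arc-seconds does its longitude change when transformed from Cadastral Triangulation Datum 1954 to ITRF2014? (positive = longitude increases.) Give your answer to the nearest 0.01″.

sin φ = 0.033972, cos φ = 0.999423, sin λ = 0.922307, cos λ = -0.386458.
East component: ΔE = −sin λ·ΔX + cos λ·ΔY = −(0.922307)(-499) + (-0.386458)(-387) = 609.79 m.
1° of latitude spans 111100 m; at latitude φ, 1° of longitude spans that × cos φ = 111035.9 m, so Δλ = 609.79 / 111035.9 × 3600 = 19.771″.

Δλ = 19.77″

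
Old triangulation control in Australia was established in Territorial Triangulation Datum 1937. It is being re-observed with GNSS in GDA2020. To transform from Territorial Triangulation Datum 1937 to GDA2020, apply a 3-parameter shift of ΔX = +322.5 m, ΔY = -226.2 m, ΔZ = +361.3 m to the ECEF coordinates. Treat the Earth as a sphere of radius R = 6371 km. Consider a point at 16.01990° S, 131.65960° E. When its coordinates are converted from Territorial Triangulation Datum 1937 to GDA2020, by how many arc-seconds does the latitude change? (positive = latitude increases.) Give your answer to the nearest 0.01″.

sin φ = -0.275971, cos φ = 0.961166, sin λ = 0.747107, cos λ = -0.664704.
North component: ΔN = −sin φ cos λ·ΔX − sin φ sin λ·ΔY + cos φ·ΔZ = −(-0.275971)(-0.664704)(322.5) − (-0.275971)(0.747107)(-226.2) + (0.961166)(361.3) = 241.47 m.
1° of latitude spans πR/180 = 111195 m, so Δφ = 241.47 / 111195 × 3600 = 7.818″.

Δφ = 7.82″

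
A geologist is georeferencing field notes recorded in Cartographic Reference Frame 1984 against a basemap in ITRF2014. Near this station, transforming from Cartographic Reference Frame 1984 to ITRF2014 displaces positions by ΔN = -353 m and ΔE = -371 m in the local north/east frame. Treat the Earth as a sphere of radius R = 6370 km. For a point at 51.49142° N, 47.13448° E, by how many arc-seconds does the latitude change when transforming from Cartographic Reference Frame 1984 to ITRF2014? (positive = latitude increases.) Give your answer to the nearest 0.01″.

Δφ = -11.43″

On a sphere of radius R, 1 rad of latitude = R, so Δφ = ΔN / R = -353.0 / 6370000 = -5.5416e-05 rad = -11.430″.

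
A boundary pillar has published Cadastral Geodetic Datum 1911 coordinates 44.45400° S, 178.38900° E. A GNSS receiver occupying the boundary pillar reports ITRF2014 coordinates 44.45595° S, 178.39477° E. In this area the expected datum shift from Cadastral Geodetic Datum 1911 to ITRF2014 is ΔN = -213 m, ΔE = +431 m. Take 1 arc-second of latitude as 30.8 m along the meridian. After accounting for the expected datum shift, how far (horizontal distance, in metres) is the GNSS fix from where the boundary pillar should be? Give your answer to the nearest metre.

Observed coordinate differences: Δφ = -0.00195°, Δλ = +0.00577°.
Converting to metres (1° lat = 110880 m, cos φ = 0.713813): observed ΔN = -216.2 m, observed ΔE = 456.7 m.
Subtracting the expected shift leaves a residual of -216.2 − (-213) = -3.2 m north and 456.7 − (431) = 25.7 m east.
Residual distance = √((-3.2)² + 25.7²) = 25.9 m.

26 m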